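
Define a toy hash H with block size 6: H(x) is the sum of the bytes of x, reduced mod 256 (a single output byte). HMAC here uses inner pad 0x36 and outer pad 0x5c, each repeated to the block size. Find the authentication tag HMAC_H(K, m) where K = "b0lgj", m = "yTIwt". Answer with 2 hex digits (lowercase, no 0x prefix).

3f

Key "b0lgj" = 62 30 6c 67 6a is 5 bytes ≤ B = 6; zero-pad to 6 bytes: K' = 62 30 6c 67 6a 00.
K' ⊕ ipad = 54 06 5a 51 5c 36.  K' ⊕ opad = 3e 6c 30 3b 36 5c.
Inner input = (K'⊕ipad) ∥ m = 54 06 5a 51 5c 36 ∥ 79 54 49 77 74.
Inner hash: sum = 84+6+90+81+92+54+121+84+73+119+116 = 920; mod 256 = 152 → 98.
Outer input = (K'⊕opad) ∥ inner = 3e 6c 30 3b 36 5c ∥ 98.
Outer hash (tag): sum = 62+108+48+59+54+92+152 = 575; mod 256 = 63 → 3f.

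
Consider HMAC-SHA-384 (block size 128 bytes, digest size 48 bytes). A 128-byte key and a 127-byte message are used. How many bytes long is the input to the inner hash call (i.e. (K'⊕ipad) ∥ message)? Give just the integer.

255

Key is 128 ≤ 128 bytes, zero-padded: |K'| = 128.
Inner input = (K'⊕ipad) ∥ m → 128 + 127 = 255 bytes.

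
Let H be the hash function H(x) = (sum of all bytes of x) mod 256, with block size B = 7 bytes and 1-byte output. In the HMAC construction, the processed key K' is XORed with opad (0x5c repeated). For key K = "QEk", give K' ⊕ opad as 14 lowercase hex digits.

Key "QEk" = 51 45 6b is 3 bytes ≤ B = 7; zero-pad to 7 bytes: K' = 51 45 6b 00 00 00 00.
XOR each byte with 0x5c: 51⊕5c=0d, 45⊕5c=19, 6b⊕5c=37, 00⊕5c=5c, 00⊕5c=5c, 00⊕5c=5c, 00⊕5c=5c.

0d19375c5c5c5c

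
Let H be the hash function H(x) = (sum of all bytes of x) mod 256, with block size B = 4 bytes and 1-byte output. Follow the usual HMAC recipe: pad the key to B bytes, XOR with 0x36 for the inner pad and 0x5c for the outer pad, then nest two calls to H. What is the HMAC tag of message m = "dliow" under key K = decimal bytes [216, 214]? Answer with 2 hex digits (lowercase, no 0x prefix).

1f

Key decimal bytes [216, 214] = d8 d6 is 2 bytes ≤ B = 4; zero-pad to 4 bytes: K' = d8 d6 00 00.
K' ⊕ ipad = ee e0 36 36.  K' ⊕ opad = 84 8a 5c 5c.
Inner input = (K'⊕ipad) ∥ m = ee e0 36 36 ∥ 64 6c 69 6f 77.
Inner hash: sum = 238+224+54+54+100+108+105+111+119 = 1113; mod 256 = 89 → 59.
Outer input = (K'⊕opad) ∥ inner = 84 8a 5c 5c ∥ 59.
Outer hash (tag): sum = 132+138+92+92+89 = 543; mod 256 = 31 → 1f.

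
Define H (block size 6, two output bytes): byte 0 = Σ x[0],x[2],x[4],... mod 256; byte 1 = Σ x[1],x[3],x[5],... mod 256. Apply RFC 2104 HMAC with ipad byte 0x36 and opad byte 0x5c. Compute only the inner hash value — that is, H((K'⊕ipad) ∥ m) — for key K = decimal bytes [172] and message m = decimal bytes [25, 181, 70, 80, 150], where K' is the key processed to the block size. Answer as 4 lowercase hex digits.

fba7

Key decimal bytes [172] = ac is 1 byte ≤ B = 6; zero-pad to 6 bytes: K' = ac 00 00 00 00 00.
K' ⊕ ipad = 9a 36 36 36 36 36.
Inner input = 9a 36 36 36 36 36 ∥ 19 b5 46 50 96.
Inner hash: even-index sum = 507 mod 256 = 251; odd-index sum = 423 mod 256 = 167 → fb a7.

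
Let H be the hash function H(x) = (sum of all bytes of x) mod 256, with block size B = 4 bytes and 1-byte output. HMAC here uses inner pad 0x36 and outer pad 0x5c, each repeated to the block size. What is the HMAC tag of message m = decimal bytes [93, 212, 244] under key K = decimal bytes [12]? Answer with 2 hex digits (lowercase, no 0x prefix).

Key decimal bytes [12] = 0c is 1 byte ≤ B = 4; zero-pad to 4 bytes: K' = 0c 00 00 00.
K' ⊕ ipad = 3a 36 36 36.  K' ⊕ opad = 50 5c 5c 5c.
Inner input = (K'⊕ipad) ∥ m = 3a 36 36 36 ∥ 5d d4 f4.
Inner hash: sum = 58+54+54+54+93+212+244 = 769; mod 256 = 1 → 01.
Outer input = (K'⊕opad) ∥ inner = 50 5c 5c 5c ∥ 01.
Outer hash (tag): sum = 80+92+92+92+1 = 357; mod 256 = 101 → 65.

65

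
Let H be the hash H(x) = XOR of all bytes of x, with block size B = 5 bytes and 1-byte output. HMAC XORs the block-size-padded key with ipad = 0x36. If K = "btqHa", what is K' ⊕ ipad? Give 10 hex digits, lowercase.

Key "btqHa" = 62 74 71 48 61 is exactly B = 5 bytes: K' = 62 74 71 48 61.
XOR each byte with 0x36: 62⊕36=54, 74⊕36=42, 71⊕36=47, 48⊕36=7e, 61⊕36=57.

5442477e57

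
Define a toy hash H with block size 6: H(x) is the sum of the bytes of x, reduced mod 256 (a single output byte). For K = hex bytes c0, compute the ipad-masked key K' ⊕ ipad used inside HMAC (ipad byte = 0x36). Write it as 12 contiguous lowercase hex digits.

Key hex bytes c0 is 1 byte ≤ B = 6; zero-pad to 6 bytes: K' = c0 00 00 00 00 00.
XOR each byte with 0x36: c0⊕36=f6, 00⊕36=36, 00⊕36=36, 00⊕36=36, 00⊕36=36, 00⊕36=36.

f63636363636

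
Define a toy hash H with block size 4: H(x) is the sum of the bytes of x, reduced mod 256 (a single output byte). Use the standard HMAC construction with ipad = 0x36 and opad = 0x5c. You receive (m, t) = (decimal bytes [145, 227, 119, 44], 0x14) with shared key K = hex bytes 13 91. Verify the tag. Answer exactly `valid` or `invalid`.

invalid

Key hex bytes 13 91 is 2 bytes ≤ B = 4; zero-pad to 4 bytes: K' = 13 91 00 00.
K' ⊕ ipad = 25 a7 36 36; K' ⊕ opad = 4f cd 5c 5c.
Inner hash: sum = 37+167+54+54+145+227+119+44 = 847; mod 256 = 79 → 4f.
Outer hash (recomputed tag): sum = 79+205+92+92+79 = 547; mod 256 = 35 → 23.
Recomputed tag = 23; claimed = 14 → mismatch.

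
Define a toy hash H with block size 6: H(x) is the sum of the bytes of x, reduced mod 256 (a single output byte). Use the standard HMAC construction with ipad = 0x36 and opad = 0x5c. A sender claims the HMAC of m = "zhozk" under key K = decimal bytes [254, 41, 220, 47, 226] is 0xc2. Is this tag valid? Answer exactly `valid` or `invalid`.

invalid

Key decimal bytes [254, 41, 220, 47, 226] = fe 29 dc 2f e2 is 5 bytes ≤ B = 6; zero-pad to 6 bytes: K' = fe 29 dc 2f e2 00.
K' ⊕ ipad = c8 1f ea 19 d4 36; K' ⊕ opad = a2 75 80 73 be 5c.
Inner hash: sum = 200+31+234+25+212+54+122+104+111+122+107 = 1322; mod 256 = 42 → 2a.
Outer hash (recomputed tag): sum = 162+117+128+115+190+92+42 = 846; mod 256 = 78 → 4e.
Recomputed tag = 4e; claimed = c2 → mismatch.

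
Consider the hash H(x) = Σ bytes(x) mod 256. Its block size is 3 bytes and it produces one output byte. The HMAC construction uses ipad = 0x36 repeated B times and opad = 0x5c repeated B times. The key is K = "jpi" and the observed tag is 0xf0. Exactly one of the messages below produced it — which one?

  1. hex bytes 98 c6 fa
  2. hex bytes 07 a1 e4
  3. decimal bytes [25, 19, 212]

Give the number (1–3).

1

Key "jpi" = 6a 70 69 is exactly B = 3 bytes: K' = 6a 70 69.
K' ⊕ ipad = 5c 46 5f; K' ⊕ opad = 36 2c 35.
m1: inner = H(5c 46 5f 98 c6 fa) = 59; tag = H(36 2c 35 59) = f0 ← matches
m2: inner = H(5c 46 5f 07 a1 e4) = 8d; tag = H(36 2c 35 8d) = 24
m3: inner = H(5c 46 5f 19 13 d4) = 01; tag = H(36 2c 35 01) = 98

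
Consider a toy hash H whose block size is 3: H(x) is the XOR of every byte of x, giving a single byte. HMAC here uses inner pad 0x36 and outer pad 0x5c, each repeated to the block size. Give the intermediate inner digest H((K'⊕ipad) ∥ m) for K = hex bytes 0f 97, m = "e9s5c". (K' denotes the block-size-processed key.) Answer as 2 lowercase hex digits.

d7

Key hex bytes 0f 97 is 2 bytes ≤ B = 3; zero-pad to 3 bytes: K' = 0f 97 00.
K' ⊕ ipad = 39 a1 36.
Inner input = 39 a1 36 ∥ 65 39 73 35 63.
Inner hash: XOR 39⊕a1⊕36⊕65⊕39⊕73⊕35⊕63 = d7.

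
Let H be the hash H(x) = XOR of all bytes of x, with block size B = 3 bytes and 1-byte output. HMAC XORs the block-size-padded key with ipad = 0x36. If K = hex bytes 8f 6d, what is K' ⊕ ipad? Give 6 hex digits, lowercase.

b95b36

Key hex bytes 8f 6d is 2 bytes ≤ B = 3; zero-pad to 3 bytes: K' = 8f 6d 00.
XOR each byte with 0x36: 8f⊕36=b9, 6d⊕36=5b, 00⊕36=36.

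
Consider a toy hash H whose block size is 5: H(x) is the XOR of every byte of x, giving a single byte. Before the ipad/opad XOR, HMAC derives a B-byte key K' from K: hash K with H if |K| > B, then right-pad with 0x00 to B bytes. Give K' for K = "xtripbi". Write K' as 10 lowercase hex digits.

6c00000000

|K| = 7 > B = 5, so first hash the key.
H(K): XOR 78⊕74⊕72⊕69⊕70⊕62⊕69 = 6c.
Zero-pad H(K) = 6c to 5 bytes: K' = 6c 00 00 00 00.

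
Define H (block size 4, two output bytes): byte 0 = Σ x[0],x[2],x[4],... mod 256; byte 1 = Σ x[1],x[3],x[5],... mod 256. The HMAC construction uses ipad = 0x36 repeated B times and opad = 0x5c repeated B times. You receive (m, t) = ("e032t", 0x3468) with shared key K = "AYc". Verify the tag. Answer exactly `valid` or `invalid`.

valid

Key "AYc" = 41 59 63 is 3 bytes ≤ B = 4; zero-pad to 4 bytes: K' = 41 59 63 00.
K' ⊕ ipad = 77 6f 55 36; K' ⊕ opad = 1d 05 3f 5c.
Inner hash: even-index sum = 472 mod 256 = 216; odd-index sum = 263 mod 256 = 7 → d8 07.
Outer hash (recomputed tag): even-index sum = 308 mod 256 = 52; odd-index sum = 104 mod 256 = 104 → 34 68.
Recomputed tag = 3468; claimed = 3468 → match.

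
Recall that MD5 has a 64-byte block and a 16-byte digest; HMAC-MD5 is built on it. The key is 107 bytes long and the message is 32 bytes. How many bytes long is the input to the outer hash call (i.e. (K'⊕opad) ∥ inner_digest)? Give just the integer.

80

Key is 107 > 64 bytes, so it is hashed to 16 bytes then zero-padded to 64: |K'| = 64.
Outer input = (K'⊕opad) ∥ H(inner) → 64 + 16 = 80 bytes.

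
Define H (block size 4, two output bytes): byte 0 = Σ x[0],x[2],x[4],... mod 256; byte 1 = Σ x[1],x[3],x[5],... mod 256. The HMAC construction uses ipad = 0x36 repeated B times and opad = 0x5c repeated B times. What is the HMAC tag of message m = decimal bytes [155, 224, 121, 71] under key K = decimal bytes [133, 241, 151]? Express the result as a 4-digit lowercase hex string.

0c2d

Key decimal bytes [133, 241, 151] = 85 f1 97 is 3 bytes ≤ B = 4; zero-pad to 4 bytes: K' = 85 f1 97 00.
K' ⊕ ipad = b3 c7 a1 36.  K' ⊕ opad = d9 ad cb 5c.
Inner input = (K'⊕ipad) ∥ m = b3 c7 a1 36 ∥ 9b e0 79 47.
Inner hash: even-index sum = 616 mod 256 = 104; odd-index sum = 548 mod 256 = 36 → 68 24.
Outer input = (K'⊕opad) ∥ inner = d9 ad cb 5c ∥ 68 24.
Outer hash (tag): even-index sum = 524 mod 256 = 12; odd-index sum = 301 mod 256 = 45 → 0c 2d.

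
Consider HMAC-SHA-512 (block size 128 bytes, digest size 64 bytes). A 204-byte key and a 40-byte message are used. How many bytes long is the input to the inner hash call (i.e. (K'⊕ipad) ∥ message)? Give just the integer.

168

Key is 204 > 128 bytes, so it is hashed to 64 bytes then zero-padded to 128: |K'| = 128.
Inner input = (K'⊕ipad) ∥ m → 128 + 40 = 168 bytes.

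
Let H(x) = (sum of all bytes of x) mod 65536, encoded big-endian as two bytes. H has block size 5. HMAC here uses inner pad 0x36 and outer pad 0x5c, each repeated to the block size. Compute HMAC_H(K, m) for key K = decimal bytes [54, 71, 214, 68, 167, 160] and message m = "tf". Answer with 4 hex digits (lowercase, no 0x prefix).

028e

Key decimal bytes [54, 71, 214, 68, 167, 160] = 36 47 d6 44 a7 a0 is 6 bytes > B = 5, so hash it first: H(key) = 02 de, then zero-pad to 5 bytes: K' = 02 de 00 00 00.
K' ⊕ ipad = 34 e8 36 36 36.  K' ⊕ opad = 5e 82 5c 5c 5c.
Inner input = (K'⊕ipad) ∥ m = 34 e8 36 36 36 ∥ 74 66.
Inner hash: sum = 52+232+54+54+54+116+102 = 664 → 02 98.
Outer input = (K'⊕opad) ∥ inner = 5e 82 5c 5c 5c ∥ 02 98.
Outer hash (tag): sum = 94+130+92+92+92+2+152 = 654 → 02 8e.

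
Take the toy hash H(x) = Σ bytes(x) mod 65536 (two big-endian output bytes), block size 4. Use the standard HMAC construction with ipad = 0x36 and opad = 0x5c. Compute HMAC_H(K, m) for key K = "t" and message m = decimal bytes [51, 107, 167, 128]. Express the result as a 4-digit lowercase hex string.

01e7

Key "t" = 74 is 1 byte ≤ B = 4; zero-pad to 4 bytes: K' = 74 00 00 00.
K' ⊕ ipad = 42 36 36 36.  K' ⊕ opad = 28 5c 5c 5c.
Inner input = (K'⊕ipad) ∥ m = 42 36 36 36 ∥ 33 6b a7 80.
Inner hash: sum = 66+54+54+54+51+107+167+128 = 681 → 02 a9.
Outer input = (K'⊕opad) ∥ inner = 28 5c 5c 5c ∥ 02 a9.
Outer hash (tag): sum = 40+92+92+92+2+169 = 487 → 01 e7.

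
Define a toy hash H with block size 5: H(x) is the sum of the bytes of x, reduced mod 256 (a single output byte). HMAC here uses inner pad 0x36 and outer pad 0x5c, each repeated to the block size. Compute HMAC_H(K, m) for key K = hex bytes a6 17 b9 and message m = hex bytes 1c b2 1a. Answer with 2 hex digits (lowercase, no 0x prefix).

76

Key hex bytes a6 17 b9 is 3 bytes ≤ B = 5; zero-pad to 5 bytes: K' = a6 17 b9 00 00.
K' ⊕ ipad = 90 21 8f 36 36.  K' ⊕ opad = fa 4b e5 5c 5c.
Inner input = (K'⊕ipad) ∥ m = 90 21 8f 36 36 ∥ 1c b2 1a.
Inner hash: sum = 144+33+143+54+54+28+178+26 = 660; mod 256 = 148 → 94.
Outer input = (K'⊕opad) ∥ inner = fa 4b e5 5c 5c ∥ 94.
Outer hash (tag): sum = 250+75+229+92+92+148 = 886; mod 256 = 118 → 76.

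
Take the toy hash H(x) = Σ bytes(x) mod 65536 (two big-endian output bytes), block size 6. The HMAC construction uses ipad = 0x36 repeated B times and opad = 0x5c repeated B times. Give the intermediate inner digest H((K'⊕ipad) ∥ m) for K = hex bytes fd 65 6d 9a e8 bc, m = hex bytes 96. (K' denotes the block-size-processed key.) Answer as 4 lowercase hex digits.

0423

Key hex bytes fd 65 6d 9a e8 bc is exactly B = 6 bytes: K' = fd 65 6d 9a e8 bc.
K' ⊕ ipad = cb 53 5b ac de 8a.
Inner input = cb 53 5b ac de 8a ∥ 96.
Inner hash: sum = 203+83+91+172+222+138+150 = 1059 → 04 23.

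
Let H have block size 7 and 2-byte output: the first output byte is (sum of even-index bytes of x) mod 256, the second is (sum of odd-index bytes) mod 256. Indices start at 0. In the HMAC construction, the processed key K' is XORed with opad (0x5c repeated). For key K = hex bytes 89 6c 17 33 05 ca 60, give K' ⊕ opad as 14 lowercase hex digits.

Key hex bytes 89 6c 17 33 05 ca 60 is exactly B = 7 bytes: K' = 89 6c 17 33 05 ca 60.
XOR each byte with 0x5c: 89⊕5c=d5, 6c⊕5c=30, 17⊕5c=4b, 33⊕5c=6f, 05⊕5c=59, ca⊕5c=96, 60⊕5c=3c.

d5304b6f59963c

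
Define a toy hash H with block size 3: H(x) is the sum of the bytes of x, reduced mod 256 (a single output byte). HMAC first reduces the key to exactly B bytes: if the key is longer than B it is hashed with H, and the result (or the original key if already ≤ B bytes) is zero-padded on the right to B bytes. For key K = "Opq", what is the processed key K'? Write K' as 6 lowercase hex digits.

Key "Opq" = 4f 70 71 is exactly B = 3 bytes: K' = 4f 70 71.

4f7071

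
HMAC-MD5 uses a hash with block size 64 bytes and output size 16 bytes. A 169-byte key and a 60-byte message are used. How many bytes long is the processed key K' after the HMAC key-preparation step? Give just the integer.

64

Key is 169 > 64 bytes, so it is hashed to 16 bytes then zero-padded to 64: |K'| = 64.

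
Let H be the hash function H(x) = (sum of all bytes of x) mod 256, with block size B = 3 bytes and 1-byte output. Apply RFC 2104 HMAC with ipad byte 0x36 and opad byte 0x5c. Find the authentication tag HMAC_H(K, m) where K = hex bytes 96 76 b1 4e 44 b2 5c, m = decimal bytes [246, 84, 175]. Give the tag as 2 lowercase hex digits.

Key hex bytes 96 76 b1 4e 44 b2 5c is 7 bytes > B = 3, so hash it first: H(key) = 5d, then zero-pad to 3 bytes: K' = 5d 00 00.
K' ⊕ ipad = 6b 36 36.  K' ⊕ opad = 01 5c 5c.
Inner input = (K'⊕ipad) ∥ m = 6b 36 36 ∥ f6 54 af.
Inner hash: sum = 107+54+54+246+84+175 = 720; mod 256 = 208 → d0.
Outer input = (K'⊕opad) ∥ inner = 01 5c 5c ∥ d0.
Outer hash (tag): sum = 1+92+92+208 = 393; mod 256 = 137 → 89.

89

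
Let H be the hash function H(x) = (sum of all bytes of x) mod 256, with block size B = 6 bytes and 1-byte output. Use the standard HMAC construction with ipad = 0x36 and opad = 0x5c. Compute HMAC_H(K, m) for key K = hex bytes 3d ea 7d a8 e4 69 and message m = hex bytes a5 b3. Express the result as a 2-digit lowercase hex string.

Key hex bytes 3d ea 7d a8 e4 69 is exactly B = 6 bytes: K' = 3d ea 7d a8 e4 69.
K' ⊕ ipad = 0b dc 4b 9e d2 5f.  K' ⊕ opad = 61 b6 21 f4 b8 35.
Inner input = (K'⊕ipad) ∥ m = 0b dc 4b 9e d2 5f ∥ a5 b3.
Inner hash: sum = 11+220+75+158+210+95+165+179 = 1113; mod 256 = 89 → 59.
Outer input = (K'⊕opad) ∥ inner = 61 b6 21 f4 b8 35 ∥ 59.
Outer hash (tag): sum = 97+182+33+244+184+53+89 = 882; mod 256 = 114 → 72.

72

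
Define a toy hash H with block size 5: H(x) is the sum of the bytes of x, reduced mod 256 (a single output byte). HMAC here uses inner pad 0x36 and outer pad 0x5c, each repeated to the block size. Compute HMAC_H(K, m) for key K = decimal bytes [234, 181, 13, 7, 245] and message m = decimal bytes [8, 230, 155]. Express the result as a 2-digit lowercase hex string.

0b

Key decimal bytes [234, 181, 13, 7, 245] = ea b5 0d 07 f5 is exactly B = 5 bytes: K' = ea b5 0d 07 f5.
K' ⊕ ipad = dc 83 3b 31 c3.  K' ⊕ opad = b6 e9 51 5b a9.
Inner input = (K'⊕ipad) ∥ m = dc 83 3b 31 c3 ∥ 08 e6 9b.
Inner hash: sum = 220+131+59+49+195+8+230+155 = 1047; mod 256 = 23 → 17.
Outer input = (K'⊕opad) ∥ inner = b6 e9 51 5b a9 ∥ 17.
Outer hash (tag): sum = 182+233+81+91+169+23 = 779; mod 256 = 11 → 0b.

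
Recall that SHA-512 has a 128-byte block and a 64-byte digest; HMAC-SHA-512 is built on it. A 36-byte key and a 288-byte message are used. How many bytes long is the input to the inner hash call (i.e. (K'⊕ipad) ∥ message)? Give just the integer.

Key is 36 ≤ 128 bytes, zero-padded: |K'| = 128.
Inner input = (K'⊕ipad) ∥ m → 128 + 288 = 416 bytes.

416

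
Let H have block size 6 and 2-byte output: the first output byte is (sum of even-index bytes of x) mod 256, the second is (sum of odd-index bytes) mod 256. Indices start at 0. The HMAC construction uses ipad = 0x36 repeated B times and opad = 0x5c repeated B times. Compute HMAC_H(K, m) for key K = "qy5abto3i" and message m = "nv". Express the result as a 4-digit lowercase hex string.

Key "qy5abto3i" = 71 79 35 61 62 74 6f 33 69 is 9 bytes > B = 6, so hash it first: H(key) = e0 81, then zero-pad to 6 bytes: K' = e0 81 00 00 00 00.
K' ⊕ ipad = d6 b7 36 36 36 36.  K' ⊕ opad = bc dd 5c 5c 5c 5c.
Inner input = (K'⊕ipad) ∥ m = d6 b7 36 36 36 36 ∥ 6e 76.
Inner hash: even-index sum = 432 mod 256 = 176; odd-index sum = 409 mod 256 = 153 → b0 99.
Outer input = (K'⊕opad) ∥ inner = bc dd 5c 5c 5c 5c ∥ b0 99.
Outer hash (tag): even-index sum = 548 mod 256 = 36; odd-index sum = 558 mod 256 = 46 → 24 2e.

242e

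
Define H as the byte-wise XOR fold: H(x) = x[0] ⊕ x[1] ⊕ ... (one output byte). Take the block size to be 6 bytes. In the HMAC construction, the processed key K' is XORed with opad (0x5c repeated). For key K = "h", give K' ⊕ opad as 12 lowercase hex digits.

345c5c5c5c5c

Key "h" = 68 is 1 byte ≤ B = 6; zero-pad to 6 bytes: K' = 68 00 00 00 00 00.
XOR each byte with 0x5c: 68⊕5c=34, 00⊕5c=5c, 00⊕5c=5c, 00⊕5c=5c, 00⊕5c=5c, 00⊕5c=5c.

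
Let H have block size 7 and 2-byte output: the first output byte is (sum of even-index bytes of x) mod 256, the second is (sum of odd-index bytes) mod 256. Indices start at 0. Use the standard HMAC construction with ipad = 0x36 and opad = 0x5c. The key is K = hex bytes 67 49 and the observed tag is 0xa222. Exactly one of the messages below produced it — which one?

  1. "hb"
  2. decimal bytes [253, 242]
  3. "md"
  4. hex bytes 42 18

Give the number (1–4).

Key hex bytes 67 49 is 2 bytes ≤ B = 7; zero-pad to 7 bytes: K' = 67 49 00 00 00 00 00.
K' ⊕ ipad = 51 7f 36 36 36 36 36; K' ⊕ opad = 3b 15 5c 5c 5c 5c 5c.
m1: inner = H(51 7f 36 36 36 36 36 68 62) = 55 53; tag = H(3b 15 5c 5c 5c 5c 5c 55 53) = a222 ← matches
m2: inner = H(51 7f 36 36 36 36 36 fd f2) = e5 e8; tag = H(3b 15 5c 5c 5c 5c 5c e5 e8) = 37b2
m3: inner = H(51 7f 36 36 36 36 36 6d 64) = 57 58; tag = H(3b 15 5c 5c 5c 5c 5c 57 58) = a724
m4: inner = H(51 7f 36 36 36 36 36 42 18) = 0b 2d; tag = H(3b 15 5c 5c 5c 5c 5c 0b 2d) = 7cd8

1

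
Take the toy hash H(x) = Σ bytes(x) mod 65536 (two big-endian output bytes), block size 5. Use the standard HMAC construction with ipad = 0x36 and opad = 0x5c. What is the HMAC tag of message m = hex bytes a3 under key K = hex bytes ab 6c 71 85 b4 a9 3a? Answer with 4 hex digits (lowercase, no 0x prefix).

Key hex bytes ab 6c 71 85 b4 a9 3a is 7 bytes > B = 5, so hash it first: H(key) = 03 a4, then zero-pad to 5 bytes: K' = 03 a4 00 00 00.
K' ⊕ ipad = 35 92 36 36 36.  K' ⊕ opad = 5f f8 5c 5c 5c.
Inner input = (K'⊕ipad) ∥ m = 35 92 36 36 36 ∥ a3.
Inner hash: sum = 53+146+54+54+54+163 = 524 → 02 0c.
Outer input = (K'⊕opad) ∥ inner = 5f f8 5c 5c 5c ∥ 02 0c.
Outer hash (tag): sum = 95+248+92+92+92+2+12 = 633 → 02 79.

0279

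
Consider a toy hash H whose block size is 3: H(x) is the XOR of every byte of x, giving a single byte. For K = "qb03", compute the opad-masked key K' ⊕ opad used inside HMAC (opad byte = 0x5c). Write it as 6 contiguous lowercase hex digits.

4c5c5c

Key "qb03" = 71 62 30 33 is 4 bytes > B = 3, so hash it first: H(key) = 10, then zero-pad to 3 bytes: K' = 10 00 00.
XOR each byte with 0x5c: 10⊕5c=4c, 00⊕5c=5c, 00⊕5c=5c.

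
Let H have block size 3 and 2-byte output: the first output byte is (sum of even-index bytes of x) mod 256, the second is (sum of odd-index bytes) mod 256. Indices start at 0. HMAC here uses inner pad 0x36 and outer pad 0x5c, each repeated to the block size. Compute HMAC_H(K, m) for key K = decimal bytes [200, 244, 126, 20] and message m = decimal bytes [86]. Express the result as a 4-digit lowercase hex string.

Key decimal bytes [200, 244, 126, 20] = c8 f4 7e 14 is 4 bytes > B = 3, so hash it first: H(key) = 46 08, then zero-pad to 3 bytes: K' = 46 08 00.
K' ⊕ ipad = 70 3e 36.  K' ⊕ opad = 1a 54 5c.
Inner input = (K'⊕ipad) ∥ m = 70 3e 36 ∥ 56.
Inner hash: even-index sum = 166 mod 256 = 166; odd-index sum = 148 mod 256 = 148 → a6 94.
Outer input = (K'⊕opad) ∥ inner = 1a 54 5c ∥ a6 94.
Outer hash (tag): even-index sum = 266 mod 256 = 10; odd-index sum = 250 mod 256 = 250 → 0a fa.

0afa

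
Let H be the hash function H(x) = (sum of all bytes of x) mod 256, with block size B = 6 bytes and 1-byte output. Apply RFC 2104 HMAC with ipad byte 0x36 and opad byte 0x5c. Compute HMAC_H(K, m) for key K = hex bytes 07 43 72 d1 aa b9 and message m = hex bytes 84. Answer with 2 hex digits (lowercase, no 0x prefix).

90

Key hex bytes 07 43 72 d1 aa b9 is exactly B = 6 bytes: K' = 07 43 72 d1 aa b9.
K' ⊕ ipad = 31 75 44 e7 9c 8f.  K' ⊕ opad = 5b 1f 2e 8d f6 e5.
Inner input = (K'⊕ipad) ∥ m = 31 75 44 e7 9c 8f ∥ 84.
Inner hash: sum = 49+117+68+231+156+143+132 = 896; mod 256 = 128 → 80.
Outer input = (K'⊕opad) ∥ inner = 5b 1f 2e 8d f6 e5 ∥ 80.
Outer hash (tag): sum = 91+31+46+141+246+229+128 = 912; mod 256 = 144 → 90.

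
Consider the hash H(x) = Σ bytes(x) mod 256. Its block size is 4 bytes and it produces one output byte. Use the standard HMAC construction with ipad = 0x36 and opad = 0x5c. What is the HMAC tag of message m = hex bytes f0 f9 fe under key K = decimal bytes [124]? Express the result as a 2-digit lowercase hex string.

Key decimal bytes [124] = 7c is 1 byte ≤ B = 4; zero-pad to 4 bytes: K' = 7c 00 00 00.
K' ⊕ ipad = 4a 36 36 36.  K' ⊕ opad = 20 5c 5c 5c.
Inner input = (K'⊕ipad) ∥ m = 4a 36 36 36 ∥ f0 f9 fe.
Inner hash: sum = 74+54+54+54+240+249+254 = 979; mod 256 = 211 → d3.
Outer input = (K'⊕opad) ∥ inner = 20 5c 5c 5c ∥ d3.
Outer hash (tag): sum = 32+92+92+92+211 = 519; mod 256 = 7 → 07.

07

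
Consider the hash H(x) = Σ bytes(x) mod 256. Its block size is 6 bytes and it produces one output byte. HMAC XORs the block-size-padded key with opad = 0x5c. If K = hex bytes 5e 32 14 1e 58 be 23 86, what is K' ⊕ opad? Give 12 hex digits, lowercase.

dd5c5c5c5c5c

Key hex bytes 5e 32 14 1e 58 be 23 86 is 8 bytes > B = 6, so hash it first: H(key) = 81, then zero-pad to 6 bytes: K' = 81 00 00 00 00 00.
XOR each byte with 0x5c: 81⊕5c=dd, 00⊕5c=5c, 00⊕5c=5c, 00⊕5c=5c, 00⊕5c=5c, 00⊕5c=5c.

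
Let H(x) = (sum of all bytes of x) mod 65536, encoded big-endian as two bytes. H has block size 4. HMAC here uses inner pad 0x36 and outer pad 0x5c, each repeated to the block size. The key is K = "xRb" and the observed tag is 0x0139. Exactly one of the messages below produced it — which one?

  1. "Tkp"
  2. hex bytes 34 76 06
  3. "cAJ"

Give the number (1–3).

1

Key "xRb" = 78 52 62 is 3 bytes ≤ B = 4; zero-pad to 4 bytes: K' = 78 52 62 00.
K' ⊕ ipad = 4e 64 54 36; K' ⊕ opad = 24 0e 3e 5c.
m1: inner = H(4e 64 54 36 54 6b 70) = 02 6b; tag = H(24 0e 3e 5c 02 6b) = 0139 ← matches
m2: inner = H(4e 64 54 36 34 76 06) = 01 ec; tag = H(24 0e 3e 5c 01 ec) = 01b9
m3: inner = H(4e 64 54 36 63 41 4a) = 02 2a; tag = H(24 0e 3e 5c 02 2a) = 00f8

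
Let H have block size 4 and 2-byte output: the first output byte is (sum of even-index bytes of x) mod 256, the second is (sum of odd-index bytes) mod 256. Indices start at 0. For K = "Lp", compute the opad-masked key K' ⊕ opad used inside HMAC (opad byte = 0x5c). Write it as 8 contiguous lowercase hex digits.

102c5c5c

Key "Lp" = 4c 70 is 2 bytes ≤ B = 4; zero-pad to 4 bytes: K' = 4c 70 00 00.
XOR each byte with 0x5c: 4c⊕5c=10, 70⊕5c=2c, 00⊕5c=5c, 00⊕5c=5c.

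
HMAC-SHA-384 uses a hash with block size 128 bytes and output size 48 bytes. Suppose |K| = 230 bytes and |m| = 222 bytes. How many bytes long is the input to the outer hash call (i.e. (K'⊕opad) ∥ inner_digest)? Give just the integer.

Key is 230 > 128 bytes, so it is hashed to 48 bytes then zero-padded to 128: |K'| = 128.
Outer input = (K'⊕opad) ∥ H(inner) → 128 + 48 = 176 bytes.

176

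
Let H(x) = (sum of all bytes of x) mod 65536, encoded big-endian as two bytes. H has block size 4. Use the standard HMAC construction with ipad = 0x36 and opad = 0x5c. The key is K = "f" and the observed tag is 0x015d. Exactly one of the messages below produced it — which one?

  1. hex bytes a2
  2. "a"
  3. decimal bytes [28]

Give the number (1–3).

Key "f" = 66 is 1 byte ≤ B = 4; zero-pad to 4 bytes: K' = 66 00 00 00.
K' ⊕ ipad = 50 36 36 36; K' ⊕ opad = 3a 5c 5c 5c.
m1: inner = H(50 36 36 36 a2) = 01 94; tag = H(3a 5c 5c 5c 01 94) = 01e3
m2: inner = H(50 36 36 36 61) = 01 53; tag = H(3a 5c 5c 5c 01 53) = 01a2
m3: inner = H(50 36 36 36 1c) = 01 0e; tag = H(3a 5c 5c 5c 01 0e) = 015d ← matches

3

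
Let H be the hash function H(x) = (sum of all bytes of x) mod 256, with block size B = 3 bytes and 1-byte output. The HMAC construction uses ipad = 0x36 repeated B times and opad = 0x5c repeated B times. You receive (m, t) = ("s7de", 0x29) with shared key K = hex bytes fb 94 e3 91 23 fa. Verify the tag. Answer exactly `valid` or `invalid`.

Key hex bytes fb 94 e3 91 23 fa is 6 bytes > B = 3, so hash it first: H(key) = 20, then zero-pad to 3 bytes: K' = 20 00 00.
K' ⊕ ipad = 16 36 36; K' ⊕ opad = 7c 5c 5c.
Inner hash: sum = 22+54+54+115+55+100+101 = 501; mod 256 = 245 → f5.
Outer hash (recomputed tag): sum = 124+92+92+245 = 553; mod 256 = 41 → 29.
Recomputed tag = 29; claimed = 29 → match.

valid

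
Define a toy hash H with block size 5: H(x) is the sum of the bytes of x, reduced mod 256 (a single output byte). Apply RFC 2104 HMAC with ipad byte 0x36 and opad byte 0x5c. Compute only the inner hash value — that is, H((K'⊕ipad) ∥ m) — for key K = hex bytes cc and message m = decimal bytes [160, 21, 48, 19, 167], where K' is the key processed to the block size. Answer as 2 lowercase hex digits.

Key hex bytes cc is 1 byte ≤ B = 5; zero-pad to 5 bytes: K' = cc 00 00 00 00.
K' ⊕ ipad = fa 36 36 36 36.
Inner input = fa 36 36 36 36 ∥ a0 15 30 13 a7.
Inner hash: sum = 250+54+54+54+54+160+21+48+19+167 = 881; mod 256 = 113 → 71.

71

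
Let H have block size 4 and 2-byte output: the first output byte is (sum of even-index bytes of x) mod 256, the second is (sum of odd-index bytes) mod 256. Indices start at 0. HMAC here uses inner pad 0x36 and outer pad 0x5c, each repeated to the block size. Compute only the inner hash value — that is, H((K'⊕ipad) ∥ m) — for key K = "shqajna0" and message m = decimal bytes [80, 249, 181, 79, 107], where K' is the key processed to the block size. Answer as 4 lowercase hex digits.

3fcf

Key "shqajna0" = 73 68 71 61 6a 6e 61 30 is 8 bytes > B = 4, so hash it first: H(key) = af 67, then zero-pad to 4 bytes: K' = af 67 00 00.
K' ⊕ ipad = 99 51 36 36.
Inner input = 99 51 36 36 ∥ 50 f9 b5 4f 6b.
Inner hash: even-index sum = 575 mod 256 = 63; odd-index sum = 463 mod 256 = 207 → 3f cf.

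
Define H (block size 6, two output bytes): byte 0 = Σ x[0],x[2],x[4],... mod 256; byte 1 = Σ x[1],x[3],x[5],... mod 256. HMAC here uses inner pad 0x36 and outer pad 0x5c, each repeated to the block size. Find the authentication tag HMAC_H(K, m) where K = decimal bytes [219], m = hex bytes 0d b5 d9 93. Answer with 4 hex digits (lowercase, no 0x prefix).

7efe

Key decimal bytes [219] = db is 1 byte ≤ B = 6; zero-pad to 6 bytes: K' = db 00 00 00 00 00.
K' ⊕ ipad = ed 36 36 36 36 36.  K' ⊕ opad = 87 5c 5c 5c 5c 5c.
Inner input = (K'⊕ipad) ∥ m = ed 36 36 36 36 36 ∥ 0d b5 d9 93.
Inner hash: even-index sum = 575 mod 256 = 63; odd-index sum = 490 mod 256 = 234 → 3f ea.
Outer input = (K'⊕opad) ∥ inner = 87 5c 5c 5c 5c 5c ∥ 3f ea.
Outer hash (tag): even-index sum = 382 mod 256 = 126; odd-index sum = 510 mod 256 = 254 → 7e fe.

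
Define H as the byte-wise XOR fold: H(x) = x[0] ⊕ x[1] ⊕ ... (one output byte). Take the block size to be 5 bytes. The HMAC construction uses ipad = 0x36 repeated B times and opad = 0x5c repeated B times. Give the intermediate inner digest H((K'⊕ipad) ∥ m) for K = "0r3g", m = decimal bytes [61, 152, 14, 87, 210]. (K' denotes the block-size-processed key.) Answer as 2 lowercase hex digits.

Key "0r3g" = 30 72 33 67 is 4 bytes ≤ B = 5; zero-pad to 5 bytes: K' = 30 72 33 67 00.
K' ⊕ ipad = 06 44 05 51 36.
Inner input = 06 44 05 51 36 ∥ 3d 98 0e 57 d2.
Inner hash: XOR 06⊕44⊕05⊕51⊕36⊕3d⊕98⊕0e⊕57⊕d2 = 0e.

0e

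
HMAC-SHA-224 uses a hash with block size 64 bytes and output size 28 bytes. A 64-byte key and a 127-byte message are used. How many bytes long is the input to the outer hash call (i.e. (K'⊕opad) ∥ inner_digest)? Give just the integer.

Key is 64 ≤ 64 bytes, zero-padded: |K'| = 64.
Outer input = (K'⊕opad) ∥ H(inner) → 64 + 28 = 92 bytes.

92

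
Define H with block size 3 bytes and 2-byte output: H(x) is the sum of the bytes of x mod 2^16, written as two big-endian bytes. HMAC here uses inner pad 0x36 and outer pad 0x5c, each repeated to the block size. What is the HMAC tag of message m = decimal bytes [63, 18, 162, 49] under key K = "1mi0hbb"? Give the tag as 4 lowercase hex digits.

Key "1mi0hbb" = 31 6d 69 30 68 62 62 is 7 bytes > B = 3, so hash it first: H(key) = 02 63, then zero-pad to 3 bytes: K' = 02 63 00.
K' ⊕ ipad = 34 55 36.  K' ⊕ opad = 5e 3f 5c.
Inner input = (K'⊕ipad) ∥ m = 34 55 36 ∥ 3f 12 a2 31.
Inner hash: sum = 52+85+54+63+18+162+49 = 483 → 01 e3.
Outer input = (K'⊕opad) ∥ inner = 5e 3f 5c ∥ 01 e3.
Outer hash (tag): sum = 94+63+92+1+227 = 477 → 01 dd.

01dd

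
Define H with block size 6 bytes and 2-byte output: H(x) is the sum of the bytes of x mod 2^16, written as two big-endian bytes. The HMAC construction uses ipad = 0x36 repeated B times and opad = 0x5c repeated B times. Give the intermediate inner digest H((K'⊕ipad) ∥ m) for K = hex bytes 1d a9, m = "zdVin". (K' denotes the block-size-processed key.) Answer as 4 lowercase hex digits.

03ad

Key hex bytes 1d a9 is 2 bytes ≤ B = 6; zero-pad to 6 bytes: K' = 1d a9 00 00 00 00.
K' ⊕ ipad = 2b 9f 36 36 36 36.
Inner input = 2b 9f 36 36 36 36 ∥ 7a 64 56 69 6e.
Inner hash: sum = 43+159+54+54+54+54+122+100+86+105+110 = 941 → 03 ad.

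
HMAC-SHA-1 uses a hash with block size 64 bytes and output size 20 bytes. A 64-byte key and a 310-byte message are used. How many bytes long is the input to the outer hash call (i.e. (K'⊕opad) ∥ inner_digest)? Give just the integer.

Key is 64 ≤ 64 bytes, zero-padded: |K'| = 64.
Outer input = (K'⊕opad) ∥ H(inner) → 64 + 20 = 84 bytes.

84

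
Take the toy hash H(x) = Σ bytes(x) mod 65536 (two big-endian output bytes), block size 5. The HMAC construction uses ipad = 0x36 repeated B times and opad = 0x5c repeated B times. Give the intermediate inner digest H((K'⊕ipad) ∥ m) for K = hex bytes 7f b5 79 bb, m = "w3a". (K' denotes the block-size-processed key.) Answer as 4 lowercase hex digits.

02e9

Key hex bytes 7f b5 79 bb is 4 bytes ≤ B = 5; zero-pad to 5 bytes: K' = 7f b5 79 bb 00.
K' ⊕ ipad = 49 83 4f 8d 36.
Inner input = 49 83 4f 8d 36 ∥ 77 33 61.
Inner hash: sum = 73+131+79+141+54+119+51+97 = 745 → 02 e9.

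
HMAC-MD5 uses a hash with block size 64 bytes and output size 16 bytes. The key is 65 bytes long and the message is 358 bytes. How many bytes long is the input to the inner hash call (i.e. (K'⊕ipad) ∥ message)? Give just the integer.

Key is 65 > 64 bytes, so it is hashed to 16 bytes then zero-padded to 64: |K'| = 64.
Inner input = (K'⊕ipad) ∥ m → 64 + 358 = 422 bytes.

422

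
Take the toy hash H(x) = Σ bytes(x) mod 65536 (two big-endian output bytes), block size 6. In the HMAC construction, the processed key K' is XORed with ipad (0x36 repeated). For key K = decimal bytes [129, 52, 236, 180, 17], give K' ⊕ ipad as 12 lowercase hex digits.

Key decimal bytes [129, 52, 236, 180, 17] = 81 34 ec b4 11 is 5 bytes ≤ B = 6; zero-pad to 6 bytes: K' = 81 34 ec b4 11 00.
XOR each byte with 0x36: 81⊕36=b7, 34⊕36=02, ec⊕36=da, b4⊕36=82, 11⊕36=27, 00⊕36=36.

b702da822736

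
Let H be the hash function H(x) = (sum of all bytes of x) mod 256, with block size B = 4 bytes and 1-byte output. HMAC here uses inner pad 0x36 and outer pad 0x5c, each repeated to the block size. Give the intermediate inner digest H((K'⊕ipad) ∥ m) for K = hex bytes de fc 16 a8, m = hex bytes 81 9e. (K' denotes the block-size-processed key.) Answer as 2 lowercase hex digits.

8f

Key hex bytes de fc 16 a8 is exactly B = 4 bytes: K' = de fc 16 a8.
K' ⊕ ipad = e8 ca 20 9e.
Inner input = e8 ca 20 9e ∥ 81 9e.
Inner hash: sum = 232+202+32+158+129+158 = 911; mod 256 = 143 → 8f.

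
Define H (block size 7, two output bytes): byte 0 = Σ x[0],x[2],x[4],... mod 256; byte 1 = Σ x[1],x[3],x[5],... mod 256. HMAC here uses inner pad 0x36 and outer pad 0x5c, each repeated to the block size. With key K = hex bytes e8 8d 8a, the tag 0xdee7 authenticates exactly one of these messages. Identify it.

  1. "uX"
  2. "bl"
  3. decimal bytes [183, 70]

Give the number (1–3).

Key hex bytes e8 8d 8a is 3 bytes ≤ B = 7; zero-pad to 7 bytes: K' = e8 8d 8a 00 00 00 00.
K' ⊕ ipad = de bb bc 36 36 36 36; K' ⊕ opad = b4 d1 d6 5c 5c 5c 5c.
m1: inner = H(de bb bc 36 36 36 36 75 58) = 5e 9c; tag = H(b4 d1 d6 5c 5c 5c 5c 5e 9c) = dee7 ← matches
m2: inner = H(de bb bc 36 36 36 36 62 6c) = 72 89; tag = H(b4 d1 d6 5c 5c 5c 5c 72 89) = cbfb
m3: inner = H(de bb bc 36 36 36 36 b7 46) = 4c de; tag = H(b4 d1 d6 5c 5c 5c 5c 4c de) = 20d5

1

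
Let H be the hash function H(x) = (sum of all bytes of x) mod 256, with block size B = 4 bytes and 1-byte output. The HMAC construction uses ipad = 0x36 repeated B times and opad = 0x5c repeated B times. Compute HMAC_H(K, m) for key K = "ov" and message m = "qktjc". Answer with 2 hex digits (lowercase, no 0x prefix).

37

Key "ov" = 6f 76 is 2 bytes ≤ B = 4; zero-pad to 4 bytes: K' = 6f 76 00 00.
K' ⊕ ipad = 59 40 36 36.  K' ⊕ opad = 33 2a 5c 5c.
Inner input = (K'⊕ipad) ∥ m = 59 40 36 36 ∥ 71 6b 74 6a 63.
Inner hash: sum = 89+64+54+54+113+107+116+106+99 = 802; mod 256 = 34 → 22.
Outer input = (K'⊕opad) ∥ inner = 33 2a 5c 5c ∥ 22.
Outer hash (tag): sum = 51+42+92+92+34 = 311; mod 256 = 55 → 37.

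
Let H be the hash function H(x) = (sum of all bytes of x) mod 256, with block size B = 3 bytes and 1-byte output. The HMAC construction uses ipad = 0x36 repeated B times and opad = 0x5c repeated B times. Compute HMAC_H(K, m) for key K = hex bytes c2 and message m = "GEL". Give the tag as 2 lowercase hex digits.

Key hex bytes c2 is 1 byte ≤ B = 3; zero-pad to 3 bytes: K' = c2 00 00.
K' ⊕ ipad = f4 36 36.  K' ⊕ opad = 9e 5c 5c.
Inner input = (K'⊕ipad) ∥ m = f4 36 36 ∥ 47 45 4c.
Inner hash: sum = 244+54+54+71+69+76 = 568; mod 256 = 56 → 38.
Outer input = (K'⊕opad) ∥ inner = 9e 5c 5c ∥ 38.
Outer hash (tag): sum = 158+92+92+56 = 398; mod 256 = 142 → 8e.

8e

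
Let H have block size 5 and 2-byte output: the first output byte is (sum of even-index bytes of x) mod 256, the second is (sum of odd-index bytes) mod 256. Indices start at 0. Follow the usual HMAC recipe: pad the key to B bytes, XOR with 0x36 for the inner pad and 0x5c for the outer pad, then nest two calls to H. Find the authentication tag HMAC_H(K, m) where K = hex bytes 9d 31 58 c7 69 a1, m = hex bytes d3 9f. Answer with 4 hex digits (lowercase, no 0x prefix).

Key hex bytes 9d 31 58 c7 69 a1 is 6 bytes > B = 5, so hash it first: H(key) = 5e 99, then zero-pad to 5 bytes: K' = 5e 99 00 00 00.
K' ⊕ ipad = 68 af 36 36 36.  K' ⊕ opad = 02 c5 5c 5c 5c.
Inner input = (K'⊕ipad) ∥ m = 68 af 36 36 36 ∥ d3 9f.
Inner hash: even-index sum = 371 mod 256 = 115; odd-index sum = 440 mod 256 = 184 → 73 b8.
Outer input = (K'⊕opad) ∥ inner = 02 c5 5c 5c 5c ∥ 73 b8.
Outer hash (tag): even-index sum = 370 mod 256 = 114; odd-index sum = 404 mod 256 = 148 → 72 94.

7294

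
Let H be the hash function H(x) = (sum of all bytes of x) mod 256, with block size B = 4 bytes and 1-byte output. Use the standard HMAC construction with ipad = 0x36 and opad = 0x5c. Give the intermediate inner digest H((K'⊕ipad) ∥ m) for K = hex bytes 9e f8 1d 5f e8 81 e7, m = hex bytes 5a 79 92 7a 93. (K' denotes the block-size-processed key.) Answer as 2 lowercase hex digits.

Key hex bytes 9e f8 1d 5f e8 81 e7 is 7 bytes > B = 4, so hash it first: H(key) = 62, then zero-pad to 4 bytes: K' = 62 00 00 00.
K' ⊕ ipad = 54 36 36 36.
Inner input = 54 36 36 36 ∥ 5a 79 92 7a 93.
Inner hash: sum = 84+54+54+54+90+121+146+122+147 = 872; mod 256 = 104 → 68.

68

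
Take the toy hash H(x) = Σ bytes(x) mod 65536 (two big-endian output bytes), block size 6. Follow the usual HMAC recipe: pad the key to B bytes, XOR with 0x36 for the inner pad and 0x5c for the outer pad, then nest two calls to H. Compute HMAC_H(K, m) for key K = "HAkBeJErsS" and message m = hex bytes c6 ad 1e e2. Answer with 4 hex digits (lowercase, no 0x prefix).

02e4

Key "HAkBeJErsS" = 48 41 6b 42 65 4a 45 72 73 53 is 10 bytes > B = 6, so hash it first: H(key) = 03 62, then zero-pad to 6 bytes: K' = 03 62 00 00 00 00.
K' ⊕ ipad = 35 54 36 36 36 36.  K' ⊕ opad = 5f 3e 5c 5c 5c 5c.
Inner input = (K'⊕ipad) ∥ m = 35 54 36 36 36 36 ∥ c6 ad 1e e2.
Inner hash: sum = 53+84+54+54+54+54+198+173+30+226 = 980 → 03 d4.
Outer input = (K'⊕opad) ∥ inner = 5f 3e 5c 5c 5c 5c ∥ 03 d4.
Outer hash (tag): sum = 95+62+92+92+92+92+3+212 = 740 → 02 e4.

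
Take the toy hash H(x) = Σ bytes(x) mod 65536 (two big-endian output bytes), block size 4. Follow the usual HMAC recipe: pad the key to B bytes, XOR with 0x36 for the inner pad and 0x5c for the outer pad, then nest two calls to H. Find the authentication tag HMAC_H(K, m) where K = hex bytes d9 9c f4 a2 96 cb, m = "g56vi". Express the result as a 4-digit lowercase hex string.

Key hex bytes d9 9c f4 a2 96 cb is 6 bytes > B = 4, so hash it first: H(key) = 04 6c, then zero-pad to 4 bytes: K' = 04 6c 00 00.
K' ⊕ ipad = 32 5a 36 36.  K' ⊕ opad = 58 30 5c 5c.
Inner input = (K'⊕ipad) ∥ m = 32 5a 36 36 ∥ 67 35 36 76 69.
Inner hash: sum = 50+90+54+54+103+53+54+118+105 = 681 → 02 a9.
Outer input = (K'⊕opad) ∥ inner = 58 30 5c 5c ∥ 02 a9.
Outer hash (tag): sum = 88+48+92+92+2+169 = 491 → 01 eb.

01eb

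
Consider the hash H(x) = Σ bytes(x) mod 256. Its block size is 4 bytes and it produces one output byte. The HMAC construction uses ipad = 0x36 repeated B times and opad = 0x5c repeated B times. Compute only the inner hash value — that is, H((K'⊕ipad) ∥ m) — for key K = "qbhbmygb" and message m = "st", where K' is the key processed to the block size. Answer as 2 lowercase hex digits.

03

Key "qbhbmygb" = 71 62 68 62 6d 79 67 62 is 8 bytes > B = 4, so hash it first: H(key) = 4c, then zero-pad to 4 bytes: K' = 4c 00 00 00.
K' ⊕ ipad = 7a 36 36 36.
Inner input = 7a 36 36 36 ∥ 73 74.
Inner hash: sum = 122+54+54+54+115+116 = 515; mod 256 = 3 → 03.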